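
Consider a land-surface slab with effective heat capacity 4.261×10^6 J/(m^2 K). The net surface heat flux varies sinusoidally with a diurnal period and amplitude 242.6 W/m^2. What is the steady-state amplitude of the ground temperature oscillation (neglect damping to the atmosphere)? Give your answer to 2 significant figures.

0.78 K

Areal heat capacity C = 4.261×10^6 J/(m^2 K) (given).
Angular frequency ω = 2π / T = 2π / 86400 s = 7.27×10^-5 s⁻¹.
Cω = 4.26×10^6 × 7.27×10^-5 = 310 W/(m²·K).
Amplitude A = F₀ / (Cω) = 242.6 / 310 = 0.783 K.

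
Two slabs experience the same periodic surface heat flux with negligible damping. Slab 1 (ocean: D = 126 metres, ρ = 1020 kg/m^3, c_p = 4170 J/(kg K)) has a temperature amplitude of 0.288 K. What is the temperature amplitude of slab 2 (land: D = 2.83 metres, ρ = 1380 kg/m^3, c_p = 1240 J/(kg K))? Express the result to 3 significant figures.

31.9 K

C_ocean = 5.36×10^8 J/(m²·K); C_land = 4.84×10^6 J/(m²·K).
A ∝ 1/C ⇒ A_land = A_ocean × C_ocean/C_land = 0.288 × 111 = 31.9 K.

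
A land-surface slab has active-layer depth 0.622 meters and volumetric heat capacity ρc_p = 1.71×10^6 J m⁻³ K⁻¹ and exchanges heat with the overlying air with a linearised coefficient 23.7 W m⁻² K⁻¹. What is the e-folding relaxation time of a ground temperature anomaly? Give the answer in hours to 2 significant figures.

12 hours

Areal heat capacity C = ρc_p × D = 1.71×10^6 × 0.622 = 1.06×10^6 J m⁻² K⁻¹.
Relaxation time τ = C / λ = 1.06×10^6 / 23.7 = 44900 s.
In hours: 44900 s / (3600 s/hour) = 12.5 hours.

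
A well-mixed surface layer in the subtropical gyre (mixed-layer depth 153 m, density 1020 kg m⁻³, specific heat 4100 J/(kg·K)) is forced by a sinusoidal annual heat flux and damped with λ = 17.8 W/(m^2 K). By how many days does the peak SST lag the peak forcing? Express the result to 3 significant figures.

Areal heat capacity C = ρ c_p D = 1020 × 4100 × 153 = 6.40×10^8 J/(m²·K).
ω = 2π / 3.15×10^7 s = 1.99×10^-7 s⁻¹.
Phase lag φ = arctan(Cω/λ) = arctan(127/17.8) = 1.43 rad.
Time lag = φ / ω = 1.43 / 1.99×10^-7 = 7.19×10^6 s = 83.2 days.

83.2 days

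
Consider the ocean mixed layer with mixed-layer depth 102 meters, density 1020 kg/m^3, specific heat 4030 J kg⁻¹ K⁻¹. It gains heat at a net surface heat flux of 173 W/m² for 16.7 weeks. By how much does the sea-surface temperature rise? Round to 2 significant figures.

4.2 K

Areal heat capacity C = ρ c_p D = 1020 × 4030 × 102 = 4.19×10^8 J m⁻² K⁻¹.
Net heat input Q = F Δt = 173 × (16.7 weeks × 6.048×10^5 s/week) = 1.75×10^9 J/m².
ΔT = Q / C = 1.75×10^9 / 4.19×10^8 = 4.17 K.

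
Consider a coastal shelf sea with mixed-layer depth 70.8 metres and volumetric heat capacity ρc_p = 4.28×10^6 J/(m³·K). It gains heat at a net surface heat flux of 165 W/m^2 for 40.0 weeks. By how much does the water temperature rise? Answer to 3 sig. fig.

13.2 K

Areal heat capacity C = ρc_p × D = 4.28×10^6 × 70.8 = 3.03×10^8 J m⁻² K⁻¹.
Net heat input Q = F Δt = 165 × (40.0 weeks × 6.048×10^5 s/week) = 3.99×10^9 J/m².
ΔT = Q / C = 3.99×10^9 / 3.03×10^8 = 13.2 K.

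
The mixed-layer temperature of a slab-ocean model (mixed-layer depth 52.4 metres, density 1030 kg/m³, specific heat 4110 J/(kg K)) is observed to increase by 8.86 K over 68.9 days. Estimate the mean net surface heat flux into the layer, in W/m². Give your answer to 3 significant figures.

Areal heat capacity C = ρ c_p D = 1030 × 4110 × 52.4 = 2.22×10^8 J m⁻² K⁻¹.
Required heat per unit area: Q = C ΔT = 2.22×10^8 × 8.86 = 1.97×10^9 J/m².
Flux F = Q / Δt = 1.97×10^9 / 5.95×10^6 s = 330 W/m².

330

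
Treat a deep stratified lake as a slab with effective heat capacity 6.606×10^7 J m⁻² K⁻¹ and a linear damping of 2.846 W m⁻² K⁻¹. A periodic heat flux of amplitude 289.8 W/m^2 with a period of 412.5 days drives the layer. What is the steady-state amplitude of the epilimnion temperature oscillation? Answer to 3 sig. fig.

24.2 K

Areal heat capacity C = 6.606×10^7 J m⁻² K⁻¹ (given).
Angular frequency ω = 2π / T = 2π / 3.56×10^7 s = 1.76×10^-7 s⁻¹.
√((Cω)² + λ²) = √((11.6)² + 2.846²) = 12.0 W/(m²·K).
Amplitude A = F₀ / √((Cω)²+λ²) = 289.8 / 12.0 = 24.2 K.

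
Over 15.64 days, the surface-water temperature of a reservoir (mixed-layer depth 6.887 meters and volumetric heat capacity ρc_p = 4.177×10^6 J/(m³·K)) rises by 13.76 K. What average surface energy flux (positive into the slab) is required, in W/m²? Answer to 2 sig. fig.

290

Areal heat capacity C = ρc_p × D = 4.177×10^6 × 6.887 = 2.88×10^7 J m⁻² K⁻¹.
Required heat per unit area: Q = C ΔT = 2.88×10^7 × 13.76 = 3.96×10^8 J/m².
Flux F = Q / Δt = 3.96×10^8 / 1.35×10^6 s = 293 W/m².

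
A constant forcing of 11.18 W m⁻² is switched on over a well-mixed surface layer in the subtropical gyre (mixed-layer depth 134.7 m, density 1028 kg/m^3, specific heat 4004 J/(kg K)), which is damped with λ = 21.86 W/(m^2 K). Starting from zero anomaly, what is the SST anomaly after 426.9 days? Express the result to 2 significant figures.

Areal heat capacity C = ρ c_p D = 1028 × 4004 × 134.7 = 5.54×10^8 J/(m^2 K).
τ = C / λ = 5.54×10^8 / 21.86 = 2.54×10^7 s.
Equilibrium anomaly ΔT_eq = F / λ = 11.18 / 21.86 = 0.511 K.
t = 426.9 days = 3.69×10^7 s, so t/τ = 1.45.
ΔT(t) = ΔT_eq (1 − e^(−t/τ)) = 0.511 × (1 − e^−1.45) = 0.392 K.

0.39 K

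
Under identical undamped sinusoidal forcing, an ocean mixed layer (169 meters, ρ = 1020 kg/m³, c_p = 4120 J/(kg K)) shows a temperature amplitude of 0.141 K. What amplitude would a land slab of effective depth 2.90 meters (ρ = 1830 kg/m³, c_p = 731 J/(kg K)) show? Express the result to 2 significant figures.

C_ocean = 7.10×10^8 J/(m²·K); C_land = 3.88×10^6 J/(m²·K).
A ∝ 1/C ⇒ A_land = A_ocean × C_ocean/C_land = 0.141 × 183 = 25.8 K.

26 K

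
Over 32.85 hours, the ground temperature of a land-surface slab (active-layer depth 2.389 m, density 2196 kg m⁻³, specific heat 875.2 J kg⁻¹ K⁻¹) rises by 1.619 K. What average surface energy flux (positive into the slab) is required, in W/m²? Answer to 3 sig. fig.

Areal heat capacity C = ρ c_p D = 2196 × 875.2 × 2.389 = 4.59×10^6 J m⁻² K⁻¹.
Required heat per unit area: Q = C ΔT = 4.59×10^6 × 1.619 = 7.43×10^6 J/m².
Flux F = Q / Δt = 7.43×10^6 / 1.18×10^5 s = 62.9 W/m².

62.9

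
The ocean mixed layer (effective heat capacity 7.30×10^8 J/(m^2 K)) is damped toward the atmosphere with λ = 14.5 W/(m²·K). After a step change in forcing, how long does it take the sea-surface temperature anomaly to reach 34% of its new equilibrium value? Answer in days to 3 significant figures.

Areal heat capacity C = 7.30×10^8 J/(m^2 K) (given).
τ = C / λ = 7.30×10^8 / 14.5 = 5.03×10^7 s.
Fraction reached: 1 − e^(−t/τ) = 0.34 ⇒ t = −τ ln(1 − 0.34) = τ × 0.416.
t = 2.09×10^7 s = 242 days.

242 days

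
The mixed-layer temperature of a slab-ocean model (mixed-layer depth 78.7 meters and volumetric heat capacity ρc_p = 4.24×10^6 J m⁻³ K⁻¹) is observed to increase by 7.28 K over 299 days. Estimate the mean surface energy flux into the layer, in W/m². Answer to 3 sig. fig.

Areal heat capacity C = ρc_p × D = 4.24×10^6 × 78.7 = 3.34×10^8 J/(m^2 K).
Required heat per unit area: Q = C ΔT = 3.34×10^8 × 7.28 = 2.43×10^9 J/m².
Flux F = Q / Δt = 2.43×10^9 / 2.58×10^7 s = 94.0 W/m².

94.0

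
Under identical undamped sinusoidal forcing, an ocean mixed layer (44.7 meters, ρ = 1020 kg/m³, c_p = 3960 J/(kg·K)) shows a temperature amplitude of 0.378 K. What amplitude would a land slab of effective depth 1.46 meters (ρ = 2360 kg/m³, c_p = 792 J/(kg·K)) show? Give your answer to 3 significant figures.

25.0 K

C_ocean = 1.81×10^8 J/(m²·K); C_land = 2.73×10^6 J/(m²·K).
A ∝ 1/C ⇒ A_land = A_ocean × C_ocean/C_land = 0.378 × 66.2 = 25.0 K.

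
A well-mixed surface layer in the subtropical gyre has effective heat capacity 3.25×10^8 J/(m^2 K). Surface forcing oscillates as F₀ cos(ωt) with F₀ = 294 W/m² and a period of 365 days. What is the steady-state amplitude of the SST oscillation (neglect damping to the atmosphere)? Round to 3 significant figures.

Areal heat capacity C = 3.25×10^8 J/(m^2 K) (given).
Angular frequency ω = 2π / T = 2π / 3.15×10^7 s = 1.99×10^-7 s⁻¹.
Cω = 3.25×10^8 × 1.99×10^-7 = 64.8 W/(m²·K).
Amplitude A = F₀ / (Cω) = 294 / 64.8 = 4.54 K.

4.54 K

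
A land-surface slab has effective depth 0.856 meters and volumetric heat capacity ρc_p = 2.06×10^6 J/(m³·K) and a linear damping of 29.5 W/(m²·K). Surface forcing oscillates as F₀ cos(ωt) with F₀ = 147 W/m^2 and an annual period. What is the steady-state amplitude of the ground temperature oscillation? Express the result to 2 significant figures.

5.0 K

Areal heat capacity C = ρc_p × D = 2.06×10^6 × 0.856 = 1.76×10^6 J/(m²·K).
Angular frequency ω = 2π / T = 2π / 3.15×10^7 s = 1.99×10^-7 s⁻¹.
√((Cω)² + λ²) = √((0.351)² + 29.5²) = 29.5 W/(m²·K).
Amplitude A = F₀ / √((Cω)²+λ²) = 147 / 29.5 = 4.98 K.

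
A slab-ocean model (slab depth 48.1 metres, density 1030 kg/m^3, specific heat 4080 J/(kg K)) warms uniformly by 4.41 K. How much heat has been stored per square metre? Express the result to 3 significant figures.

8.91×10^8

Areal heat capacity C = ρ c_p D = 1030 × 4080 × 48.1 = 2.02×10^8 J m⁻² K⁻¹.
ΔQ = C ΔT = 2.02×10^8 × 4.41 = 8.91×10^8 J/m².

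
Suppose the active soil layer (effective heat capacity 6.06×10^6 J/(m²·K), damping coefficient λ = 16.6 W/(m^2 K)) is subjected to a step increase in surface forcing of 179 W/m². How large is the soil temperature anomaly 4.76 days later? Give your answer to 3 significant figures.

7.29 K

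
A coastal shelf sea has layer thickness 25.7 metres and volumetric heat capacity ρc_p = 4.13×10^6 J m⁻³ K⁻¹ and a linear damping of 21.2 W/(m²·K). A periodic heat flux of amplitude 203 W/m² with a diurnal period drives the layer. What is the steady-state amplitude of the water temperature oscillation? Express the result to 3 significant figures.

Areal heat capacity C = ρc_p × D = 4.13×10^6 × 25.7 = 1.06×10^8 J/(m²·K).
Angular frequency ω = 2π / T = 2π / 86400 s = 7.27×10^-5 s⁻¹.
√((Cω)² + λ²) = √((7720)² + 21.2²) = 7720 W/(m²·K).
Amplitude A = F₀ / √((Cω)²+λ²) = 203 / 7720 = 0.0263 K.

0.0263 K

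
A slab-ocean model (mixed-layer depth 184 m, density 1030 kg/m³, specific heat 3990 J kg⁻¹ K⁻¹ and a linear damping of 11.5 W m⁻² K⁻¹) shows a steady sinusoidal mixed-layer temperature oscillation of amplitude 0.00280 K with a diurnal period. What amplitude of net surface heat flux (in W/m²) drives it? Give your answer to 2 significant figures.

Areal heat capacity C = ρ c_p D = 1030 × 3990 × 184 = 7.56×10^8 J/(m^2 K).
ω = 2π / 86400 s = 7.27×10^-5 s⁻¹.
√((Cω)² + λ²) = √((55000)² + 11.5²) = 55000 W/(m²·K).
F₀ = A × √((Cω)²+λ²) = 0.00280 × 55000 = 154 W/m².

150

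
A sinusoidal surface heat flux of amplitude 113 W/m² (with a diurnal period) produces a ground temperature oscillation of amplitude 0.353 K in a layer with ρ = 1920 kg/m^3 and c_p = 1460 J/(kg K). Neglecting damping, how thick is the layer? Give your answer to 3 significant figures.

1.57 m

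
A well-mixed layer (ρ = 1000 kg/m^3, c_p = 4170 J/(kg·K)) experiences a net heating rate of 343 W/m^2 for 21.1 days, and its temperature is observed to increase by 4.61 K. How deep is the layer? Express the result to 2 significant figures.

33 m

Heat input Q = F Δt = 343 × 1.82×10^6 s = 6.25×10^8 J/m².
Required areal heat capacity C = Q / ΔT = 1.36×10^8 J/(m²·K).
Depth D = C / (ρ c_p) = 1.36×10^8 / (1000 × 4170) = 32.5 m.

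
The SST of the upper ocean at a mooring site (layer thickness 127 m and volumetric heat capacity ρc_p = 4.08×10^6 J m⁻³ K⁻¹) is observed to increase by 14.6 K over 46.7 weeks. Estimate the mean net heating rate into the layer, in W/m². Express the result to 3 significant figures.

268

Areal heat capacity C = ρc_p × D = 4.08×10^6 × 127 = 5.18×10^8 J m⁻² K⁻¹.
Required heat per unit area: Q = C ΔT = 5.18×10^8 × 14.6 = 7.57×10^9 J/m².
Flux F = Q / Δt = 7.57×10^9 / 2.82×10^7 s = 268 W/m².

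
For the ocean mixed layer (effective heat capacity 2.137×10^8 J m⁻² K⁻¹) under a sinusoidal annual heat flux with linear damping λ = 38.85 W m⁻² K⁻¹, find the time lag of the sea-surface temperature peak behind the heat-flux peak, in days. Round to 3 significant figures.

Areal heat capacity C = 2.137×10^8 J m⁻² K⁻¹ (given).
ω = 2π / 3.15×10^7 s = 1.99×10^-7 s⁻¹.
Phase lag φ = arctan(Cω/λ) = arctan(42.6/38.85) = 0.831 rad.
Time lag = φ / ω = 0.831 / 1.99×10^-7 = 4.17×10^6 s = 48.3 days.

48.3 days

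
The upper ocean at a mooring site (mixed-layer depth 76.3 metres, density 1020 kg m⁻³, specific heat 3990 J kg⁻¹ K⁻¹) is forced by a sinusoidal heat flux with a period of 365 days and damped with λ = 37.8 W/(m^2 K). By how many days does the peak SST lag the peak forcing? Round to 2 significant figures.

59 days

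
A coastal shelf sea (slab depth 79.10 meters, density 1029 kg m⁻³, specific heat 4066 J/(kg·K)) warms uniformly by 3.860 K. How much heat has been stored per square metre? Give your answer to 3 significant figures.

1.28×10^9

Areal heat capacity C = ρ c_p D = 1029 × 4066 × 79.10 = 3.31×10^8 J/(m^2 K).
ΔQ = C ΔT = 3.31×10^8 × 3.860 = 1.28×10^9 J/m².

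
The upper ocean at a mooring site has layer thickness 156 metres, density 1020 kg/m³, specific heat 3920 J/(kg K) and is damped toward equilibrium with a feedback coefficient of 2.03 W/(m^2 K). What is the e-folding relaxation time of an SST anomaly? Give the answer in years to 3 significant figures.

9.74 years

Areal heat capacity C = ρ c_p D = 1020 × 3920 × 156 = 6.24×10^8 J m⁻² K⁻¹.
Relaxation time τ = C / λ = 6.24×10^8 / 2.03 = 3.07×10^8 s.
In years: 3.07×10^8 s / (3.156×10^7 s/year) = 9.74 years.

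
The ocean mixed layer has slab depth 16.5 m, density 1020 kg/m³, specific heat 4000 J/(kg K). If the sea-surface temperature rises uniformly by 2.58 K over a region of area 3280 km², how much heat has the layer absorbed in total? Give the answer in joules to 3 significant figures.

Areal heat capacity C = ρ c_p D = 1020 × 4000 × 16.5 = 6.73×10^7 J m⁻² K⁻¹.
Heat per unit area: q = C ΔT = 6.73×10^7 × 2.58 = 1.74×10^8 J/m².
Total heat: Q = q × A = 1.74×10^8 × (3280 × 10⁶ m²) = 5.70×10^17 J.

5.70×10^17 J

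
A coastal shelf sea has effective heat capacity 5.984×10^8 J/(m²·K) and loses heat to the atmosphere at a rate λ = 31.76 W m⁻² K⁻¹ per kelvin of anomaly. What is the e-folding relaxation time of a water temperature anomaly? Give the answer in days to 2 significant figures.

220 days

Areal heat capacity C = 5.984×10^8 J/(m²·K) (given).
Relaxation time τ = C / λ = 5.98×10^8 / 31.76 = 1.88×10^7 s.
In days: 1.88×10^7 s / (86400 s/day) = 218 days.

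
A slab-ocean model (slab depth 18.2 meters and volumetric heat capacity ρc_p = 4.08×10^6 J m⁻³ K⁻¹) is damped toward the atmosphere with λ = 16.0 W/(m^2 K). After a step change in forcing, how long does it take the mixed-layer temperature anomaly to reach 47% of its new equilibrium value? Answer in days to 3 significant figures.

Areal heat capacity C = ρc_p × D = 4.08×10^6 × 18.2 = 7.43×10^7 J/(m^2 K).
τ = C / λ = 7.43×10^7 / 16.0 = 4.64×10^6 s.
Fraction reached: 1 − e^(−t/τ) = 0.47 ⇒ t = −τ ln(1 − 0.47) = τ × 0.635.
t = 2.95×10^6 s = 34.1 days.

34.1 days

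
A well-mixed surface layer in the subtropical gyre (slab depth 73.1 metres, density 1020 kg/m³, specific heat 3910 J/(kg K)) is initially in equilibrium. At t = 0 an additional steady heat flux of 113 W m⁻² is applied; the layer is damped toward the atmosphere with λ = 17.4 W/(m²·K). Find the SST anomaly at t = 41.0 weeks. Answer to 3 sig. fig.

5.02 K

Areal heat capacity C = ρ c_p D = 1020 × 3910 × 73.1 = 2.92×10^8 J m⁻² K⁻¹.
τ = C / λ = 2.92×10^8 / 17.4 = 1.68×10^7 s.
Equilibrium anomaly ΔT_eq = F / λ = 113 / 17.4 = 6.49 K.
t = 41.0 weeks = 2.48×10^7 s, so t/τ = 1.48.
ΔT(t) = ΔT_eq (1 − e^(−t/τ)) = 6.49 × (1 − e^−1.48) = 5.02 K.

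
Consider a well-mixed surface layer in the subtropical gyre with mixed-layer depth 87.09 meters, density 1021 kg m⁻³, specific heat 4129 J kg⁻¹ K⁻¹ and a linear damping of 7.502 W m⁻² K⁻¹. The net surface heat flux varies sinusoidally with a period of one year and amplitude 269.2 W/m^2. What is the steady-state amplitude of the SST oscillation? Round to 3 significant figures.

Areal heat capacity C = ρ c_p D = 1021 × 4129 × 87.09 = 3.67×10^8 J/(m²·K).
Angular frequency ω = 2π / T = 2π / 3.15×10^7 s = 1.99×10^-7 s⁻¹.
√((Cω)² + λ²) = √((73.1)² + 7.502²) = 73.5 W/(m²·K).
Amplitude A = F₀ / √((Cω)²+λ²) = 269.2 / 73.5 = 3.66 K.

3.66 K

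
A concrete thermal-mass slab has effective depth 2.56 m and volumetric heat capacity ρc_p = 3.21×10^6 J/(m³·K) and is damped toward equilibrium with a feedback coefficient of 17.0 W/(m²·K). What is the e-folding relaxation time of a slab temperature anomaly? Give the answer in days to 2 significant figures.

5.6 days

Areal heat capacity C = ρc_p × D = 3.21×10^6 × 2.56 = 8.22×10^6 J/(m²·K).
Relaxation time τ = C / λ = 8.22×10^6 / 17.0 = 4.83×10^5 s.
In days: 4.83×10^5 s / (86400 s/day) = 5.59 days.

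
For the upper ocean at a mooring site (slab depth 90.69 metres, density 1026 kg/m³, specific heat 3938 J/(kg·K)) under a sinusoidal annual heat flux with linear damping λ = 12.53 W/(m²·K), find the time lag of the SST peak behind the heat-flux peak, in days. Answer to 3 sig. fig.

Areal heat capacity C = ρ c_p D = 1026 × 3938 × 90.69 = 3.66×10^8 J m⁻² K⁻¹.
ω = 2π / 3.15×10^7 s = 1.99×10^-7 s⁻¹.
Phase lag φ = arctan(Cω/λ) = arctan(73.0/12.53) = 1.40 rad.
Time lag = φ / ω = 1.40 / 1.99×10^-7 = 7.03×10^6 s = 81.4 days.

81.4 days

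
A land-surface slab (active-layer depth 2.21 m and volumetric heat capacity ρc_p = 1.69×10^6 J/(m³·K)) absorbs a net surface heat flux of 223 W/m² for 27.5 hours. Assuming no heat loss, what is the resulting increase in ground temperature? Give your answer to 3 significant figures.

5.91 K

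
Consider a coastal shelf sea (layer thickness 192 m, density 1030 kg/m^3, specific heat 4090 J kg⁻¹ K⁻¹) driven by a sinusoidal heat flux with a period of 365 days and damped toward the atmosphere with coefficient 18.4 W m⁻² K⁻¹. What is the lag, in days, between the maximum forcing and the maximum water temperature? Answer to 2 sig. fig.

Areal heat capacity C = ρ c_p D = 1030 × 4090 × 192 = 8.09×10^8 J/(m²·K).
ω = 2π / 3.15×10^7 s = 1.99×10^-7 s⁻¹.
Phase lag φ = arctan(Cω/λ) = arctan(161/18.4) = 1.46 rad.
Time lag = φ / ω = 1.46 / 1.99×10^-7 = 7.31×10^6 s = 84.6 days.

85 days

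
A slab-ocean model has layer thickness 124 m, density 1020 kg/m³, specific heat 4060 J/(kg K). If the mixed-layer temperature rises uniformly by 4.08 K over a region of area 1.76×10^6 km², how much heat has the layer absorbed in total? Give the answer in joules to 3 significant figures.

3.69×10^21 J

Areal heat capacity C = ρ c_p D = 1020 × 4060 × 124 = 5.14×10^8 J/(m²·K).
Heat per unit area: q = C ΔT = 5.14×10^8 × 4.08 = 2.10×10^9 J/m².
Total heat: Q = q × A = 2.10×10^9 × (1.76×10^6 × 10⁶ m²) = 3.69×10^21 J.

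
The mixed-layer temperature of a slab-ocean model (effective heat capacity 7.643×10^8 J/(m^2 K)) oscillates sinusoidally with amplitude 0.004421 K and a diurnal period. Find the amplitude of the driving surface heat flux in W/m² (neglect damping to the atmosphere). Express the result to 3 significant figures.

246

Areal heat capacity C = 7.643×10^8 J/(m^2 K) (given).
ω = 2π / 86400 s = 7.27×10^-5 s⁻¹.
Cω = 7.64×10^8 × 7.27×10^-5 = 55600 W/(m²·K).
F₀ = A × Cω = 0.004421 × 55600 = 246 W/m².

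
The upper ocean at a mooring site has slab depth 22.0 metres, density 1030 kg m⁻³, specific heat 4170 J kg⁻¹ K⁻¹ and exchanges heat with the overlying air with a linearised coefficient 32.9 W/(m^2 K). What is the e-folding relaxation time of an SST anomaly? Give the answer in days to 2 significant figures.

Areal heat capacity C = ρ c_p D = 1030 × 4170 × 22.0 = 9.45×10^7 J m⁻² K⁻¹.
Relaxation time τ = C / λ = 9.45×10^7 / 32.9 = 2.87×10^6 s.
In days: 2.87×10^6 s / (86400 s/day) = 33.2 days.

33 days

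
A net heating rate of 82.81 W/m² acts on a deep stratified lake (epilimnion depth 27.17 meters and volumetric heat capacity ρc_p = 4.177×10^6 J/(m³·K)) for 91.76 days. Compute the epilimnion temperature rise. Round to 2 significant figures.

Areal heat capacity C = ρc_p × D = 4.177×10^6 × 27.17 = 1.13×10^8 J/(m^2 K).
Net heat input Q = F Δt = 82.81 × (91.76 days × 86400 s/day) = 6.57×10^8 J/m².
ΔT = Q / C = 6.57×10^8 / 1.13×10^8 = 5.78 K.

5.8 K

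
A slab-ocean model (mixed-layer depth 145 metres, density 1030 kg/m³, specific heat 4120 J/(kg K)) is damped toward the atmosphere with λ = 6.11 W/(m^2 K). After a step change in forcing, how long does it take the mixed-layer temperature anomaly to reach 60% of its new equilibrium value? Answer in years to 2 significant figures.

Areal heat capacity C = ρ c_p D = 1030 × 4120 × 145 = 6.15×10^8 J m⁻² K⁻¹.
τ = C / λ = 6.15×10^8 / 6.11 = 1.01×10^8 s.
Fraction reached: 1 − e^(−t/τ) = 0.60 ⇒ t = −τ ln(1 − 0.60) = τ × 0.916.
t = 9.23×10^7 s = 2.92 years.

2.9 years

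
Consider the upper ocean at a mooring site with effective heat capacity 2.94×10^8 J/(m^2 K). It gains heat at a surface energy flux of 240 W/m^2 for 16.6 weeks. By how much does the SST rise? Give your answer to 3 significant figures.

8.20 K

Areal heat capacity C = 2.94×10^8 J/(m^2 K) (given).
Net heat input Q = F Δt = 240 × (16.6 weeks × 6.048×10^5 s/week) = 2.41×10^9 J/m².
ΔT = Q / C = 2.41×10^9 / 2.94×10^8 = 8.20 K.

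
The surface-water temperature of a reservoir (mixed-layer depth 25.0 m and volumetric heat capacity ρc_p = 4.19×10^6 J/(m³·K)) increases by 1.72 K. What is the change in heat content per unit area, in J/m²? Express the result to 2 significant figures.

Areal heat capacity C = ρc_p × D = 4.19×10^6 × 25.0 = 1.05×10^8 J m⁻² K⁻¹.
ΔQ = C ΔT = 1.05×10^8 × 1.72 = 1.80×10^8 J/m².

1.8×10^8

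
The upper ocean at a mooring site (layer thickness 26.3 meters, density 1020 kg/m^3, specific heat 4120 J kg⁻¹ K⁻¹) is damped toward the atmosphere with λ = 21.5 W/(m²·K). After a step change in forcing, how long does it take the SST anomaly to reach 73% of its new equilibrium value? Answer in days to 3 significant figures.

Areal heat capacity C = ρ c_p D = 1020 × 4120 × 26.3 = 1.11×10^8 J/(m²·K).
τ = C / λ = 1.11×10^8 / 21.5 = 5.14×10^6 s.
Fraction reached: 1 − e^(−t/τ) = 0.73 ⇒ t = −τ ln(1 − 0.73) = τ × 1.31.
t = 6.73×10^6 s = 77.9 days.

77.9 days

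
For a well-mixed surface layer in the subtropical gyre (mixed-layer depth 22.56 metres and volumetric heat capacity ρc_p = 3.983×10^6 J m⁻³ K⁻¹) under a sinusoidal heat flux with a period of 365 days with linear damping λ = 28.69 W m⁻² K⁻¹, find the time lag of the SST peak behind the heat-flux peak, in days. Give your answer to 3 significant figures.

32.4 days

Areal heat capacity C = ρc_p × D = 3.983×10^6 × 22.56 = 8.99×10^7 J m⁻² K⁻¹.
ω = 2π / 3.15×10^7 s = 1.99×10^-7 s⁻¹.
Phase lag φ = arctan(Cω/λ) = arctan(17.9/28.69) = 0.558 rad.
Time lag = φ / ω = 0.558 / 1.99×10^-7 = 2.80×10^6 s = 32.4 days.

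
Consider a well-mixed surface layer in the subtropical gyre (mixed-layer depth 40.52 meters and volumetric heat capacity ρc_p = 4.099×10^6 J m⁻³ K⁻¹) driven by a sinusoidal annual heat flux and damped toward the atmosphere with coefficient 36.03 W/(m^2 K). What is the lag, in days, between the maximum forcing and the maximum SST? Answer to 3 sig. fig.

Areal heat capacity C = ρc_p × D = 4.099×10^6 × 40.52 = 1.66×10^8 J/(m²·K).
ω = 2π / 3.15×10^7 s = 1.99×10^-7 s⁻¹.
Phase lag φ = arctan(Cω/λ) = arctan(33.1/36.03) = 0.743 rad.
Time lag = φ / ω = 0.743 / 1.99×10^-7 = 3.73×10^6 s = 43.2 days.

43.2 days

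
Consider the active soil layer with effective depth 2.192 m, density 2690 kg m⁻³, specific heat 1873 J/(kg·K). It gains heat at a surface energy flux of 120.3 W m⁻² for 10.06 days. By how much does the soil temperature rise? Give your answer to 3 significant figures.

9.47 K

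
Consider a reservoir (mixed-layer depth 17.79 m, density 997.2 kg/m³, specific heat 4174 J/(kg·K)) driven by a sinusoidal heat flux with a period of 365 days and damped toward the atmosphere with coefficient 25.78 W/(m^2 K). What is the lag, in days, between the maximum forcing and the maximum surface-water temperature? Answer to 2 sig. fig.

30 days

Areal heat capacity C = ρ c_p D = 997.2 × 4174 × 17.79 = 7.40×10^7 J m⁻² K⁻¹.
ω = 2π / 3.15×10^7 s = 1.99×10^-7 s⁻¹.
Phase lag φ = arctan(Cω/λ) = arctan(14.8/25.78) = 0.520 rad.
Time lag = φ / ω = 0.520 / 1.99×10^-7 = 2.61×10^6 s = 30.2 days.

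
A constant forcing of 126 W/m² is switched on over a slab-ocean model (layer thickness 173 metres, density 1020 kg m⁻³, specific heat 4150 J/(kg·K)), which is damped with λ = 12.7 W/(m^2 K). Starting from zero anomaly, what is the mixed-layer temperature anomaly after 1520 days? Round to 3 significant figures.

8.90 K

Areal heat capacity C = ρ c_p D = 1020 × 4150 × 173 = 7.32×10^8 J/(m^2 K).
τ = C / λ = 7.32×10^8 / 12.7 = 5.77×10^7 s.
Equilibrium anomaly ΔT_eq = F / λ = 126 / 12.7 = 9.92 K.
t = 1520 days = 1.31×10^8 s, so t/τ = 2.28.
ΔT(t) = ΔT_eq (1 − e^(−t/τ)) = 9.92 × (1 − e^−2.28) = 8.90 K.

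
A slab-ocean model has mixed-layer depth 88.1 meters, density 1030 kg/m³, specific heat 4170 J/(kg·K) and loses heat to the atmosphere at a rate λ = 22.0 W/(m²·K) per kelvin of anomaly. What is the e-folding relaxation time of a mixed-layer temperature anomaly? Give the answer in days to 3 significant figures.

Areal heat capacity C = ρ c_p D = 1030 × 4170 × 88.1 = 3.78×10^8 J m⁻² K⁻¹.
Relaxation time τ = C / λ = 3.78×10^8 / 22.0 = 1.72×10^7 s.
In days: 1.72×10^7 s / (86400 s/day) = 199 days.

199 days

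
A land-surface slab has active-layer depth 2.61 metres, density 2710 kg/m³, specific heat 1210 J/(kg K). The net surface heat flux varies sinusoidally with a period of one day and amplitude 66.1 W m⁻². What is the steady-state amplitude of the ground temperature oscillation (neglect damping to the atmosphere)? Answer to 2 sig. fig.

0.11 K

Areal heat capacity C = ρ c_p D = 2710 × 1210 × 2.61 = 8.56×10^6 J/(m^2 K).
Angular frequency ω = 2π / T = 2π / 86400 s = 7.27×10^-5 s⁻¹.
Cω = 8.56×10^6 × 7.27×10^-5 = 622 W/(m²·K).
Amplitude A = F₀ / (Cω) = 66.1 / 622 = 0.106 K.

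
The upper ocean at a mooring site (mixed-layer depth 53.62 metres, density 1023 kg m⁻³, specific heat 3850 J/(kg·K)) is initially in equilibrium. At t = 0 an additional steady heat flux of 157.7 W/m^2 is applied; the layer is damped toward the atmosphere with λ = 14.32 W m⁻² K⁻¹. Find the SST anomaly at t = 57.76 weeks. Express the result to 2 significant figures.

10 K

Areal heat capacity C = ρ c_p D = 1023 × 3850 × 53.62 = 2.11×10^8 J/(m²·K).
τ = C / λ = 2.11×10^8 / 14.32 = 1.47×10^7 s.
Equilibrium anomaly ΔT_eq = F / λ = 157.7 / 14.32 = 11.0 K.
t = 57.76 weeks = 3.49×10^7 s, so t/τ = 2.37.
ΔT(t) = ΔT_eq (1 − e^(−t/τ)) = 11.0 × (1 − e^−2.37) = 9.98 K.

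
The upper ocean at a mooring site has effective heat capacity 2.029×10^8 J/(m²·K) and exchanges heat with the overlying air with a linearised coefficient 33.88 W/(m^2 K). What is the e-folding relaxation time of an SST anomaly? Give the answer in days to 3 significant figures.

Areal heat capacity C = 2.029×10^8 J/(m²·K) (given).
Relaxation time τ = C / λ = 2.03×10^8 / 33.88 = 5.99×10^6 s.
In days: 5.99×10^6 s / (86400 s/day) = 69.3 days.

69.3 days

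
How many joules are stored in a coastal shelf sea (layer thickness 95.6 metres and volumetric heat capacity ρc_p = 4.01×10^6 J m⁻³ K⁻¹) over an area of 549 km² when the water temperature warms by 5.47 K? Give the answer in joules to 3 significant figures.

Areal heat capacity C = ρc_p × D = 4.01×10^6 × 95.6 = 3.83×10^8 J/(m^2 K).
Heat per unit area: q = C ΔT = 3.83×10^8 × 5.47 = 2.10×10^9 J/m².
Total heat: Q = q × A = 2.10×10^9 × (549 × 10⁶ m²) = 1.15×10^18 J.

1.15×10^18 J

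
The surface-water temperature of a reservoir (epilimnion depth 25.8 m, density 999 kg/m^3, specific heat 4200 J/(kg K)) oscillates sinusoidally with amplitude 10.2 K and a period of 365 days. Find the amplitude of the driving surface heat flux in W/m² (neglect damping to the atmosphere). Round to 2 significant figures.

220

Areal heat capacity C = ρ c_p D = 999 × 4200 × 25.8 = 1.08×10^8 J/(m²·K).
ω = 2π / 3.15×10^7 s = 1.99×10^-7 s⁻¹.
Cω = 1.08×10^8 × 1.99×10^-7 = 21.6 W/(m²·K).
F₀ = A × Cω = 10.2 × 21.6 = 220 W/m².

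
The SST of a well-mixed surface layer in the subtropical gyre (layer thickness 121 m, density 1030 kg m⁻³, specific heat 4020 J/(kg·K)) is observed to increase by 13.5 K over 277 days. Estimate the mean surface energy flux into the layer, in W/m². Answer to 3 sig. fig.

Areal heat capacity C = ρ c_p D = 1030 × 4020 × 121 = 5.01×10^8 J/(m^2 K).
Required heat per unit area: Q = C ΔT = 5.01×10^8 × 13.5 = 6.76×10^9 J/m².
Flux F = Q / Δt = 6.76×10^9 / 2.39×10^7 s = 283 W/m².

283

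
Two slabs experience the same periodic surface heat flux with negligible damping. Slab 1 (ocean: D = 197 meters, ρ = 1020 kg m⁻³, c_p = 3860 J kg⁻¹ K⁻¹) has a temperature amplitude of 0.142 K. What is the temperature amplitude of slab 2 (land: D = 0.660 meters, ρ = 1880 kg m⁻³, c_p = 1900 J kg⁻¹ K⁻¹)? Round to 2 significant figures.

47 K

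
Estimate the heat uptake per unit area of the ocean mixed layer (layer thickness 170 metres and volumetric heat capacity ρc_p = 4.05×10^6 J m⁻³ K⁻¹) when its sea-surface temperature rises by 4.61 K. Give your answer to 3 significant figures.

3.17×10^9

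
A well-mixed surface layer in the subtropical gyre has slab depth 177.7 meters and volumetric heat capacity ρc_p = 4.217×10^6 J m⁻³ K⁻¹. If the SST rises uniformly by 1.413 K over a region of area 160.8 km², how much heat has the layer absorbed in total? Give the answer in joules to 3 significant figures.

Areal heat capacity C = ρc_p × D = 4.217×10^6 × 177.7 = 7.49×10^8 J m⁻² K⁻¹.
Heat per unit area: q = C ΔT = 7.49×10^8 × 1.413 = 1.06×10^9 J/m².
Total heat: Q = q × A = 1.06×10^9 × (160.8 × 10⁶ m²) = 1.70×10^17 J.

1.70×10^17 J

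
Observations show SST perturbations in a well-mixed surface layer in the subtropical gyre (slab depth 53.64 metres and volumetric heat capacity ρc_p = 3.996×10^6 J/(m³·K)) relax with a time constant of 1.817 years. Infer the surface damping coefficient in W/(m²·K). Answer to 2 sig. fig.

3.7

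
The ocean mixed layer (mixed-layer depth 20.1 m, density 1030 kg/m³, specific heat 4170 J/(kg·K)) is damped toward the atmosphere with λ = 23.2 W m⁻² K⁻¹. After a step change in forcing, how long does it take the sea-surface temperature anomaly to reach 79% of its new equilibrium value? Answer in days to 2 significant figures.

67 days

Areal heat capacity C = ρ c_p D = 1030 × 4170 × 20.1 = 8.63×10^7 J/(m²·K).
τ = C / λ = 8.63×10^7 / 23.2 = 3.72×10^6 s.
Fraction reached: 1 − e^(−t/τ) = 0.79 ⇒ t = −τ ln(1 − 0.79) = τ × 1.56.
t = 5.81×10^6 s = 67.2 days.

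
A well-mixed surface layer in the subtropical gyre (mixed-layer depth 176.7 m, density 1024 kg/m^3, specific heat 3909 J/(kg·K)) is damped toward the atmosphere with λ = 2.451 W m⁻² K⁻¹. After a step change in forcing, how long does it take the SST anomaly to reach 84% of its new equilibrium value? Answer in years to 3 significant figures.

Areal heat capacity C = ρ c_p D = 1024 × 3909 × 176.7 = 7.07×10^8 J/(m^2 K).
τ = C / λ = 7.07×10^8 / 2.451 = 2.89×10^8 s.
Fraction reached: 1 − e^(−t/τ) = 0.84 ⇒ t = −τ ln(1 − 0.84) = τ × 1.83.
t = 5.29×10^8 s = 16.8 years.

16.8 years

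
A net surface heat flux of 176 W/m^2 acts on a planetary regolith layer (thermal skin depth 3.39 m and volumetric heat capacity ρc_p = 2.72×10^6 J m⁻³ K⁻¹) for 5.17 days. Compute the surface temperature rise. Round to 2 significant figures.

Areal heat capacity C = ρc_p × D = 2.72×10^6 × 3.39 = 9.22×10^6 J m⁻² K⁻¹.
Net heat input Q = F Δt = 176 × (5.17 days × 86400 s/day) = 7.86×10^7 J/m².
ΔT = Q / C = 7.86×10^7 / 9.22×10^6 = 8.53 K.

8.5 K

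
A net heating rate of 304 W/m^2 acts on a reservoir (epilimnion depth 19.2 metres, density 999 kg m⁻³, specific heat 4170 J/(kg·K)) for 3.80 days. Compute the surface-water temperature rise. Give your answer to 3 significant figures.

1.25 K

Areal heat capacity C = ρ c_p D = 999 × 4170 × 19.2 = 8.00×10^7 J/(m^2 K).
Net heat input Q = F Δt = 304 × (3.80 days × 86400 s/day) = 9.98×10^7 J/m².
ΔT = Q / C = 9.98×10^7 / 8.00×10^7 = 1.25 K.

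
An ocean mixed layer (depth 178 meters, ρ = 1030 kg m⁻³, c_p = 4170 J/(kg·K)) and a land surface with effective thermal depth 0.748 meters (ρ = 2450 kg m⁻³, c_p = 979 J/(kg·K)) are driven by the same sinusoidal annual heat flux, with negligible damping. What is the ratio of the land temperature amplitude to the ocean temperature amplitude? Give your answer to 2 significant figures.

430

C_ocean = 1030 × 4170 × 178 = 7.65×10^8 J/(m²·K).
C_land = 2450 × 979 × 0.748 = 1.79×10^6 J/(m²·K).
Undamped amplitude ∝ 1/C, so A_land/A_ocean = C_ocean/C_land = 426.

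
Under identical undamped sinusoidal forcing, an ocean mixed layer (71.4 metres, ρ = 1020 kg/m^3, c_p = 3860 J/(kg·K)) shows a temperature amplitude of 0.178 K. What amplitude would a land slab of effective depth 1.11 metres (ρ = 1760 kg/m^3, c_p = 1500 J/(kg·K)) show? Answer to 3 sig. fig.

17.1 K

C_ocean = 2.81×10^8 J/(m²·K); C_land = 2.93×10^6 J/(m²·K).
A ∝ 1/C ⇒ A_land = A_ocean × C_ocean/C_land = 0.178 × 95.9 = 17.1 K.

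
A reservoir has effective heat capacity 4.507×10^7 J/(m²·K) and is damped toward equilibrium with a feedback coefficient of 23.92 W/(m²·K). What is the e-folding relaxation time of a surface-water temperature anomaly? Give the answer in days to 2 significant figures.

22 days

Areal heat capacity C = 4.507×10^7 J/(m²·K) (given).
Relaxation time τ = C / λ = 4.51×10^7 / 23.92 = 1.88×10^6 s.
In days: 1.88×10^6 s / (86400 s/day) = 21.8 days.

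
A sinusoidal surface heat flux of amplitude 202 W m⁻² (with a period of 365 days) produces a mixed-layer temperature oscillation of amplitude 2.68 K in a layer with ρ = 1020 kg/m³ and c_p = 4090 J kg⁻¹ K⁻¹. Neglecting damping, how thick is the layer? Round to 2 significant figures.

ω = 2π / 3.15×10^7 s = 1.99×10^-7 s⁻¹.
Required C = F₀ / (A ω) = 202 / (2.68 × 1.99×10^-7) = 3.78×10^8 J/(m²·K).
D = C / (ρ c_p) = 3.78×10^8 / (1020 × 4090) = 90.7 m.

91 m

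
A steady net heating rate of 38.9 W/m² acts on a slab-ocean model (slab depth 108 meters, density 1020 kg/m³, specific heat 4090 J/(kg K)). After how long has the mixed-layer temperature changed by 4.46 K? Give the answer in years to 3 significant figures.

Areal heat capacity C = ρ c_p D = 1020 × 4090 × 108 = 4.51×10^8 J/(m^2 K).
Time required: Δt = C ΔT / F = 4.51×10^8 × 4.46 / 38.9 = 5.17×10^7 s.
In years: 5.17×10^7 s / (3.156×10^7 s/year) = 1.64 years.

1.64 years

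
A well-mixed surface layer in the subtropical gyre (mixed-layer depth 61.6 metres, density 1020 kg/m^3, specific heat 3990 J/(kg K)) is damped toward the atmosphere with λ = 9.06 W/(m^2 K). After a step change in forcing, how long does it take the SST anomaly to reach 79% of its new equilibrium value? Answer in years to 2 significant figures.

Areal heat capacity C = ρ c_p D = 1020 × 3990 × 61.6 = 2.51×10^8 J m⁻² K⁻¹.
τ = C / λ = 2.51×10^8 / 9.06 = 2.77×10^7 s.
Fraction reached: 1 − e^(−t/τ) = 0.79 ⇒ t = −τ ln(1 − 0.79) = τ × 1.56.
t = 4.32×10^7 s = 1.37 years.

1.4 years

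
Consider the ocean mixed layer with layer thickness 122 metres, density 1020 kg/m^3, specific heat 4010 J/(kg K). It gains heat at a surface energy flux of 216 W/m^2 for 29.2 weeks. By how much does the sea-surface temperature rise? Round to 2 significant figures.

Areal heat capacity C = ρ c_p D = 1020 × 4010 × 122 = 4.99×10^8 J m⁻² K⁻¹.
Net heat input Q = F Δt = 216 × (29.2 weeks × 6.048×10^5 s/week) = 3.81×10^9 J/m².
ΔT = Q / C = 3.81×10^9 / 4.99×10^8 = 7.64 K.

7.6 K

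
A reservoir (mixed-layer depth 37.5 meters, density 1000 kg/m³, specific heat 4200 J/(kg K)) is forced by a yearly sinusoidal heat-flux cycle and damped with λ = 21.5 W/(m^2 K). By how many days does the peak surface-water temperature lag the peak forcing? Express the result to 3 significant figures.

56.4 days

Areal heat capacity C = ρ c_p D = 1000 × 4200 × 37.5 = 1.58×10^8 J/(m²·K).
ω = 2π / 3.15×10^7 s = 1.99×10^-7 s⁻¹.
Phase lag φ = arctan(Cω/λ) = arctan(31.4/21.5) = 0.970 rad.
Time lag = φ / ω = 0.970 / 1.99×10^-7 = 4.87×10^6 s = 56.4 days.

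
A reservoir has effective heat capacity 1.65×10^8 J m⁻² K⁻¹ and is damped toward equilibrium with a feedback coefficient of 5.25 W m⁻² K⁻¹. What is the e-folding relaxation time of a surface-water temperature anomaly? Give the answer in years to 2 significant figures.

Areal heat capacity C = 1.65×10^8 J m⁻² K⁻¹ (given).
Relaxation time τ = C / λ = 1.65×10^8 / 5.25 = 3.14×10^7 s.
In years: 3.14×10^7 s / (3.156×10^7 s/year) = 0.996 years.

1.0 years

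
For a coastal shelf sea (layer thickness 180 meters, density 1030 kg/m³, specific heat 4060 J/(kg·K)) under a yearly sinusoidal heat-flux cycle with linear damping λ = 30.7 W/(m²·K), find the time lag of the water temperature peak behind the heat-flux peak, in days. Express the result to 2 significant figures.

80 days

Areal heat capacity C = ρ c_p D = 1030 × 4060 × 180 = 7.53×10^8 J/(m²·K).
ω = 2π / 3.15×10^7 s = 1.99×10^-7 s⁻¹.
Phase lag φ = arctan(Cω/λ) = arctan(150/30.7) = 1.37 rad.
Time lag = φ / ω = 1.37 / 1.99×10^-7 = 6.87×10^6 s = 79.5 days.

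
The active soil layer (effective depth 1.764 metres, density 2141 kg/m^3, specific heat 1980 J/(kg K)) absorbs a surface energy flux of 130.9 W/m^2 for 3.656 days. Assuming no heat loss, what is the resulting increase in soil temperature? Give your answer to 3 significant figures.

5.53 K

Areal heat capacity C = ρ c_p D = 2141 × 1980 × 1.764 = 7.48×10^6 J/(m²·K).
Net heat input Q = F Δt = 130.9 × (3.656 days × 86400 s/day) = 4.13×10^7 J/m².
ΔT = Q / C = 4.13×10^7 / 7.48×10^6 = 5.53 K.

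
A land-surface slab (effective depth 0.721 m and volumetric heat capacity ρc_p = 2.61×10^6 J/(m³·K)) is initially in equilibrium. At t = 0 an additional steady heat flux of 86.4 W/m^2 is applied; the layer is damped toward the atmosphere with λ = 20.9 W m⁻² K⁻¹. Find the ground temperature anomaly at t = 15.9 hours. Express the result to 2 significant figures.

1.9 K

Areal heat capacity C = ρc_p × D = 2.61×10^6 × 0.721 = 1.88×10^6 J/(m²·K).
τ = C / λ = 1.88×10^6 / 20.9 = 90000 s.
Equilibrium anomaly ΔT_eq = F / λ = 86.4 / 20.9 = 4.13 K.
t = 15.9 hours = 57200 s, so t/τ = 0.636.
ΔT(t) = ΔT_eq (1 − e^(−t/τ)) = 4.13 × (1 − e^−0.636) = 1.94 K.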